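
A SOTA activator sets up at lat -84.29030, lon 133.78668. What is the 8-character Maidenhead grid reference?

PA65vr40

Add 180° to longitude and 90° to latitude: 313.78668, 5.70970.
Field (20°×10°, letters A–R): lon ⌊313.78668/20⌋ = 15 → P; lat ⌊5.70970/10⌋ = 0 → A.
Square (2°×1°, digits 0–9): lon ⌊13.78668/2⌋ = 6; lat ⌊5.70970/1⌋ = 5.
Subsquare (5′×2.5′, letters a–x): lon ⌊1.78668/0.0833333⌋ = 21 → v; lat ⌊0.70970/0.0416667⌋ = 17 → r.
Extended square (30″×15″, digits 0–9): lon ⌊0.03668/0.00833333⌋ = 4; lat ⌊0.00137/0.00416667⌋ = 0.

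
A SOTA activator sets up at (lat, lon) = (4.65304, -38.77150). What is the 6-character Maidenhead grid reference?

Offset from 180°W / 90°S: lon 141.2285°, lat 94.6530°.
Field: lon ⌊141.2285/20⌋ = 7 → H; lat ⌊94.6530/10⌋ = 9 → J.
Square: lon ⌊1.2285/2⌋ = 0; lat ⌊4.6530/1⌋ = 4.
Subsquare: lon ⌊1.2285/0.0833333⌋ = 14 → o; lat ⌊0.6530/0.0416667⌋ = 15 → p.

HJ04op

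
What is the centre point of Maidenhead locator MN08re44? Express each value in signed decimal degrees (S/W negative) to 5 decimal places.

48.18542, 61.45417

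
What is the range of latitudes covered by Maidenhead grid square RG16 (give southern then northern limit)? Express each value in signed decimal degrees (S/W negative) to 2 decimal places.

-24.00, -23.00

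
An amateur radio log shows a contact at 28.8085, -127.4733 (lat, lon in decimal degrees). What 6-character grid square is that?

Shift to the Maidenhead origin (180°W, 90°S): lon 52.5267, lat 118.8085.
Field: 52.5267/20 → 2 → C, 118.8085/10 → 11 → L; chars CL.
Square: 12.5267/2 → 6, 8.8085/1 → 8; chars 68.
Subsquare: 0.5267/0.0833333 → 6 → g, 0.8085/0.0416667 → 19 → t; chars gt.

CL68gt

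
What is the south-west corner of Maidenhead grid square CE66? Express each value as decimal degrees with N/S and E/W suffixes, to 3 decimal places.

Field C=2, E=4: +2·20° lon, +4·10° lat → SW at lon -140°, lat -50°.
Square 6, 6: +6·2° lon, +6·1° lat → SW at lon -128°, lat -44°.
latitude 44.000° S, longitude 128.000° W.

44.000° S, 128.000° W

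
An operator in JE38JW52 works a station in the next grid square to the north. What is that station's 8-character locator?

JE38jw53

Latitude extended square 2; +1 → 3.
The longitude characters are unchanged.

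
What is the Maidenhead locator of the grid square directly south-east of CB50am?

Longitude subsquare a = 0; +1 → 1 = b.
Latitude subsquare m = 12; −1 → 11 = l.

CB50bl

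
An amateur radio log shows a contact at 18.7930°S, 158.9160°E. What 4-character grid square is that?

QH91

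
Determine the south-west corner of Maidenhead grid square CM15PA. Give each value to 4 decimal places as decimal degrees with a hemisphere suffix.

35.0000° N, 136.7500° W

Field C=2, M=12: +2·20° lon, +12·10° lat → SW at lon -140°, lat 30°.
Square 1, 5: +1·2° lon, +5·1° lat → SW at lon -138°, lat 35°.
Subsquare p=15, a=0: +15·0.0833333° lon, +0·0.0416667° lat → SW at lon -136.75°, lat 35°.
latitude 35.0000° N, longitude 136.7500° W.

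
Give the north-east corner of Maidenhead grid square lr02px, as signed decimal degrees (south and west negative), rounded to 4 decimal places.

83.0000, 41.3333

Field L=11, R=17: +11·20° lon, +17·10° lat → SW at lon 40°, lat 80°.
Square 0, 2: +0·2° lon, +2·1° lat → SW at lon 40°, lat 82°.
Subsquare p=15, x=23: +15·0.0833333° lon, +23·0.0416667° lat → SW at lon 41.25°, lat 82.9583°.
Cell spans 0.0833333° lon × 0.0416667° lat. NE corner is SW corner plus one full cell.
latitude 83.0000, longitude 41.3333.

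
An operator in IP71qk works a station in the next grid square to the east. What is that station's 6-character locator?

IP71rk

Longitude subsquare q = 16; +1 → 17 = r.
The latitude characters are unchanged.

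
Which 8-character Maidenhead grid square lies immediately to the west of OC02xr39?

Longitude extended square 3; −1 → 2.
The latitude characters are unchanged.

OC02xr29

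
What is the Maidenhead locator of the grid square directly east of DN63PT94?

Longitude extended square 9; +1 → 10, wraps to 0, carry into subsquare.
Longitude subsquare p = 15; +1 → 16 = q.
The latitude characters are unchanged.

DN63qt04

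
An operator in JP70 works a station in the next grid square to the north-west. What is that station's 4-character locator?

Longitude square 7; −1 → 6.
Latitude square 0; +1 → 1.

JP61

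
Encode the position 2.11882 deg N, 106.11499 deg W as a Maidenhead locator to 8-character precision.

Shift to the Maidenhead origin (180°W, 90°S): lon 73.88501, lat 92.11882.
Field (20°×10°, letters A–R): lon ⌊73.88501/20⌋ = 3 → D; lat ⌊92.11882/10⌋ = 9 → J.
Square (2°×1°, digits 0–9): lon ⌊13.88501/2⌋ = 6; lat ⌊2.11882/1⌋ = 2.
Subsquare (5′×2.5′, letters a–x): lon ⌊1.88501/0.0833333⌋ = 22 → w; lat ⌊0.11882/0.0416667⌋ = 2 → c.
Extended square (30″×15″, digits 0–9): lon ⌊0.05168/0.00833333⌋ = 6; lat ⌊0.03549/0.00416667⌋ = 8.

DJ62wc68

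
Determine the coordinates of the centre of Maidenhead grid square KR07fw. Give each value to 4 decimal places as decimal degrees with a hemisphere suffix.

87.9375° N, 20.4583° E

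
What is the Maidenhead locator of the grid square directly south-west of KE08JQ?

KE08ip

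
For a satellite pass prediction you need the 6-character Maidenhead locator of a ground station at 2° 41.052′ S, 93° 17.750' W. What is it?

Offset from 180°W / 90°S: lon 86.7042°, lat 87.3158°.
Field: 86.7042/20 → 4 → E, 87.3158/10 → 8 → I; chars EI.
Square: 6.7042/2 → 3, 7.3158/1 → 7; chars 37.
Subsquare: 0.7042/0.0833333 → 8 → i, 0.3158/0.0416667 → 7 → h; chars ih.

EI37ih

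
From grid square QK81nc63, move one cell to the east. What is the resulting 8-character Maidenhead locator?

QK81nc73

Longitude extended square 6; +1 → 7.
The latitude characters are unchanged.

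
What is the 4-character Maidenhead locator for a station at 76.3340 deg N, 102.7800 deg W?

DQ86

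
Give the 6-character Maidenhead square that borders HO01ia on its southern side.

HO00ix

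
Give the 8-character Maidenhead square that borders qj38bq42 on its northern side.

Latitude extended square 2; +1 → 3.
The longitude characters are unchanged.

QJ38bq43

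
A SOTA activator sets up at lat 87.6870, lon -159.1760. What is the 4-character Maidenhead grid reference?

BR07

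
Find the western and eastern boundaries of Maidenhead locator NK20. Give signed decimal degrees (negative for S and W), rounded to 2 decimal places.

84.00, 86.00

Field N=13, K=10: +13·20° lon, +10·10° lat → SW at lon 80°, lat 10°.
Square 2, 0: +2·2° lon, +0·1° lat → SW at lon 84°, lat 10°.
Cell spans 2° lon × 1° lat.
west 84.00, east 86.00.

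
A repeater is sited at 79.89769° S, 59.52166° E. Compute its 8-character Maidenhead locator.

LB90sc24

Add 180° to longitude and 90° to latitude: 239.52166, 10.10231.
Field: 239.52166/20 → 11 → L, 10.10231/10 → 1 → B; chars LB.
Square: 19.52166/2 → 9, 0.10231/1 → 0; chars 90.
Subsquare: 1.52166/0.0833333 → 18 → s, 0.10231/0.0416667 → 2 → c; chars sc.
Extended square: 0.02166/0.00833333 → 2, 0.01898/0.00416667 → 4; chars 24.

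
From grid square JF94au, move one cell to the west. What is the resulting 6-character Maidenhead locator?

JF84xu

Longitude subsquare a = 0; −1 → -1, wraps to 23 = x, carry into square.
Longitude square 9; −1 → 8.
The latitude characters are unchanged.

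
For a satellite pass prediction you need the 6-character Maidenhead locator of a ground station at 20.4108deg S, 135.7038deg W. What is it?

Offset from 180°W / 90°S: lon 44.2962°, lat 69.5892°.
Field (20°×10°, letters A–R): lon ⌊44.2962/20⌋ = 2 → C; lat ⌊69.5892/10⌋ = 6 → G.
Square (2°×1°, digits 0–9): lon ⌊4.2962/2⌋ = 2; lat ⌊9.5892/1⌋ = 9.
Subsquare (5′×2.5′, letters a–x): lon ⌊0.2962/0.0833333⌋ = 3 → d; lat ⌊0.5892/0.0416667⌋ = 14 → o.

CG29do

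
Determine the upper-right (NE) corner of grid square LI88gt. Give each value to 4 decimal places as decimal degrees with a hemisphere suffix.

1.1667° S, 56.5833° E

Field L=11, I=8: +11·20° lon, +8·10° lat → SW at lon 40°, lat -10°.
Square 8, 8: +8·2° lon, +8·1° lat → SW at lon 56°, lat -2°.
Subsquare g=6, t=19: +6·0.0833333° lon, +19·0.0416667° lat → SW at lon 56.5°, lat -1.20833°.
Cell spans 0.0833333° lon × 0.0416667° lat. NE corner is SW corner plus one full cell.
latitude 1.1667° S, longitude 56.5833° E.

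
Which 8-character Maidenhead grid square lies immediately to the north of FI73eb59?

Latitude extended square 9; +1 → 10, wraps to 0, carry into subsquare.
Latitude subsquare b = 1; +1 → 2 = c.
The longitude characters are unchanged.

FI73ec50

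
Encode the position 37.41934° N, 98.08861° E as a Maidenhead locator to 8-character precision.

Shift to the Maidenhead origin (180°W, 90°S): lon 278.08861, lat 127.41934.
Field: lon ⌊278.08861/20⌋ = 13 → N; lat ⌊127.41934/10⌋ = 12 → M.
Square: lon ⌊18.08861/2⌋ = 9; lat ⌊7.41934/1⌋ = 7.
Subsquare: lon ⌊0.08861/0.0833333⌋ = 1 → b; lat ⌊0.41934/0.0416667⌋ = 10 → k.
Extended square: lon ⌊0.00528/0.00833333⌋ = 0; lat ⌊0.00267/0.00416667⌋ = 0.

NM97bk00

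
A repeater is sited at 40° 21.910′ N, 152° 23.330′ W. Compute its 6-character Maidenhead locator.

BN30ti

Shift to the Maidenhead origin (180°W, 90°S): lon 27.6112, lat 130.3652.
Field: lon ⌊27.6112/20⌋ = 1 → B; lat ⌊130.3652/10⌋ = 13 → N.
Square: lon ⌊7.6112/2⌋ = 3; lat ⌊0.3652/1⌋ = 0.
Subsquare: lon ⌊1.6112/0.0833333⌋ = 19 → t; lat ⌊0.3652/0.0416667⌋ = 8 → i.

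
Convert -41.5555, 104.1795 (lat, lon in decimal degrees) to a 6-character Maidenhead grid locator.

OE28ck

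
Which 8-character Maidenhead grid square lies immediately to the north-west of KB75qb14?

KB75qb05

Longitude extended square 1; −1 → 0.
Latitude extended square 4; +1 → 5.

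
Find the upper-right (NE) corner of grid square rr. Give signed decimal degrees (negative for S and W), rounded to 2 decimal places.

Field R=17, R=17: +17·20° lon, +17·10° lat → SW at lon 160°, lat 80°.
Cell spans 20° lon × 10° lat. NE corner is SW corner plus one full cell.
latitude 90.00, longitude 180.00.

90.00, 180.00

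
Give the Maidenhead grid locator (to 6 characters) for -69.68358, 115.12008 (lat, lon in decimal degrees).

OC70nh

Add 180° to longitude and 90° to latitude: 295.1201, 20.3164.
Field: lon ⌊295.1201/20⌋ = 14 → O; lat ⌊20.3164/10⌋ = 2 → C.
Square: lon ⌊15.1201/2⌋ = 7; lat ⌊0.3164/1⌋ = 0.
Subsquare: lon ⌊1.1201/0.0833333⌋ = 13 → n; lat ⌊0.3164/0.0416667⌋ = 7 → h.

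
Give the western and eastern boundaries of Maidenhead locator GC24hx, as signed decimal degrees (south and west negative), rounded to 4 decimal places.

-55.4167, -55.3333

Field G=6, C=2: +6·20° lon, +2·10° lat → SW at lon -60°, lat -70°.
Square 2, 4: +2·2° lon, +4·1° lat → SW at lon -56°, lat -66°.
Subsquare h=7, x=23: +7·0.0833333° lon, +23·0.0416667° lat → SW at lon -55.4167°, lat -65.0417°.
Cell spans 0.0833333° lon × 0.0416667° lat.
west -55.4167, east -55.3333.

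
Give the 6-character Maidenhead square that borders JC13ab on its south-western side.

Longitude subsquare a = 0; −1 → -1, wraps to 23 = x, carry into square.
Longitude square 1; −1 → 0.
Latitude subsquare b = 1; −1 → 0 = a.

JC03xa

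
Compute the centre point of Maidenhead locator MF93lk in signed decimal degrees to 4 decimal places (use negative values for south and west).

Field M=12, F=5: +12·20° lon, +5·10° lat → SW at lon 60°, lat -40°.
Square 9, 3: +9·2° lon, +3·1° lat → SW at lon 78°, lat -37°.
Subsquare l=11, k=10: +11·0.0833333° lon, +10·0.0416667° lat → SW at lon 78.9167°, lat -36.5833°.
Cell spans 0.0833333° lon × 0.0416667° lat. Centre is SW corner plus half of each.
latitude -36.5625, longitude 78.9583.

-36.5625, 78.9583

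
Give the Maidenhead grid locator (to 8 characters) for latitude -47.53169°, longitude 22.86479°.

Offset from 180°W / 90°S: lon 202.86479°, lat 42.46831°.
Field: 202.86479/20 → 10 → K, 42.46831/10 → 4 → E; chars KE.
Square: 2.86479/2 → 1, 2.46831/1 → 2; chars 12.
Subsquare: 0.86479/0.0833333 → 10 → k, 0.46831/0.0416667 → 11 → l; chars kl.
Extended square: 0.03146/0.00833333 → 3, 0.00998/0.00416667 → 2; chars 32.

KE12kl32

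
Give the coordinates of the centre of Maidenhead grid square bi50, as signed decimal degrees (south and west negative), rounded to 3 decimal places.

-9.500, -149.000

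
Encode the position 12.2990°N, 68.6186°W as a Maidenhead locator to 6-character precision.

FK52qh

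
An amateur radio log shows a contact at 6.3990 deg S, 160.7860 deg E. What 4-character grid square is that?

RI03

Offset from 180°W / 90°S: lon 340.79°, lat 83.60°.
Field (20°×10°, letters A–R): lon ⌊340.79/20⌋ = 17 → R; lat ⌊83.60/10⌋ = 8 → I.
Square (2°×1°, digits 0–9): lon ⌊0.79/2⌋ = 0; lat ⌊3.60/1⌋ = 3.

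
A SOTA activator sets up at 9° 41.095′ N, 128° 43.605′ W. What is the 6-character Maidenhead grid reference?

Add 180° to longitude and 90° to latitude: 51.2732, 99.6849.
Field: 51.2732/20 → 2 → C, 99.6849/10 → 9 → J; chars CJ.
Square: 11.2732/2 → 5, 9.6849/1 → 9; chars 59.
Subsquare: 1.2732/0.0833333 → 15 → p, 0.6849/0.0416667 → 16 → q; chars pq.

CJ59pq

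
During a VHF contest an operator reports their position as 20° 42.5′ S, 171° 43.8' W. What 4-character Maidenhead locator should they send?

AG49

Add 180° to longitude and 90° to latitude: 8.27, 69.29.
Field: lon ⌊8.27/20⌋ = 0 → A; lat ⌊69.29/10⌋ = 6 → G.
Square: lon ⌊8.27/2⌋ = 4; lat ⌊9.29/1⌋ = 9.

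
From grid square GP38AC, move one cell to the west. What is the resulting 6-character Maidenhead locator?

Longitude subsquare a = 0; −1 → -1, wraps to 23 = x, carry into square.
Longitude square 3; −1 → 2.
The latitude characters are unchanged.

GP28xc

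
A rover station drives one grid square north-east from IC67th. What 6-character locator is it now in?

IC67ui

Longitude subsquare t = 19; +1 → 20 = u.
Latitude subsquare h = 7; +1 → 8 = i.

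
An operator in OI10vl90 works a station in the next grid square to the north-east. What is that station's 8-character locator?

OI10wl01

Longitude extended square 9; +1 → 10, wraps to 0, carry into subsquare.
Longitude subsquare v = 21; +1 → 22 = w.
Latitude extended square 0; +1 → 1.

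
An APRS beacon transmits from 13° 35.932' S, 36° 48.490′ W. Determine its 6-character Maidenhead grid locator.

HH16oj

Offset from 180°W / 90°S: lon 143.1918°, lat 76.4011°.
Field: 143.1918/20 → 7 → H, 76.4011/10 → 7 → H; chars HH.
Square: 3.1918/2 → 1, 6.4011/1 → 6; chars 16.
Subsquare: 1.1918/0.0833333 → 14 → o, 0.4011/0.0416667 → 9 → j; chars oj.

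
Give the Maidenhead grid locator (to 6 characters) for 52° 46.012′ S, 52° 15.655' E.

Offset from 180°W / 90°S: lon 232.2609°, lat 37.2331°.
Field: lon ⌊232.2609/20⌋ = 11 → L; lat ⌊37.2331/10⌋ = 3 → D.
Square: lon ⌊12.2609/2⌋ = 6; lat ⌊7.2331/1⌋ = 7.
Subsquare: lon ⌊0.2609/0.0833333⌋ = 3 → d; lat ⌊0.2331/0.0416667⌋ = 5 → f.

LD67df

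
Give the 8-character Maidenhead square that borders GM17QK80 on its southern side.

GM17qj89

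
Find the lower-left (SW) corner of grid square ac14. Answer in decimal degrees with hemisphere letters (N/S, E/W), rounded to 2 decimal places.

66.00° S, 178.00° W

Field A=0, C=2: +0·20° lon, +2·10° lat → SW at lon -180°, lat -70°.
Square 1, 4: +1·2° lon, +4·1° lat → SW at lon -178°, lat -66°.
latitude 66.00° S, longitude 178.00° W.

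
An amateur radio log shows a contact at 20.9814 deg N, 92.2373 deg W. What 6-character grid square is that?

EL30vx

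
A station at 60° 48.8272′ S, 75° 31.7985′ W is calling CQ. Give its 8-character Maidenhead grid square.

FC29fe64

Offset from 180°W / 90°S: lon 104.47003°, lat 29.18621°.
Field: lon ⌊104.47003/20⌋ = 5 → F; lat ⌊29.18621/10⌋ = 2 → C.
Square: lon ⌊4.47003/2⌋ = 2; lat ⌊9.18621/1⌋ = 9.
Subsquare: lon ⌊0.47003/0.0833333⌋ = 5 → f; lat ⌊0.18621/0.0416667⌋ = 4 → e.
Extended square: lon ⌊0.05336/0.00833333⌋ = 6; lat ⌊0.01955/0.00416667⌋ = 4.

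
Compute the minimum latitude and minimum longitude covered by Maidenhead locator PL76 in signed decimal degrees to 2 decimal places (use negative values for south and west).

Field P=15, L=11: +15·20° lon, +11·10° lat → SW at lon 120°, lat 20°.
Square 7, 6: +7·2° lon, +6·1° lat → SW at lon 134°, lat 26°.
latitude 26.00, longitude 134.00.

26.00, 134.00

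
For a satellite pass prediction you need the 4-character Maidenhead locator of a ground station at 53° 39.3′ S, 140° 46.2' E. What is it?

Shift to the Maidenhead origin (180°W, 90°S): lon 320.77, lat 36.34.
Field: lon ⌊320.77/20⌋ = 16 → Q; lat ⌊36.34/10⌋ = 3 → D.
Square: lon ⌊0.77/2⌋ = 0; lat ⌊6.34/1⌋ = 6.

QD06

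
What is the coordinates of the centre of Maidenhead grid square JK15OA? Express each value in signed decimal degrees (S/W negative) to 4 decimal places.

Field J=9, K=10: +9·20° lon, +10·10° lat → SW at lon 0°, lat 10°.
Square 1, 5: +1·2° lon, +5·1° lat → SW at lon 2°, lat 15°.
Subsquare o=14, a=0: +14·0.0833333° lon, +0·0.0416667° lat → SW at lon 3.16667°, lat 15°.
Cell spans 0.0833333° lon × 0.0416667° lat. Centre is SW corner plus half of each.
latitude 15.0208, longitude 3.2083.

15.0208, 3.2083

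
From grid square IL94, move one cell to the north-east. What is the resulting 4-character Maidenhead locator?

Longitude square 9; +1 → 10, wraps to 0, carry into field.
Longitude field I = 8; +1 → 9 = J.
Latitude square 4; +1 → 5.

JL05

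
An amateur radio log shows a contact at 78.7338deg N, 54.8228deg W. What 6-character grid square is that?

Add 180° to longitude and 90° to latitude: 125.1772, 168.7338.
Field: 125.1772/20 → 6 → G, 168.7338/10 → 16 → Q; chars GQ.
Square: 5.1772/2 → 2, 8.7338/1 → 8; chars 28.
Subsquare: 1.1772/0.0833333 → 14 → o, 0.7338/0.0416667 → 17 → r; chars or.

GQ28or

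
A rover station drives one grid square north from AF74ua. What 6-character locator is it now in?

AF74ub

Latitude subsquare a = 0; +1 → 1 = b.
The longitude characters are unchanged.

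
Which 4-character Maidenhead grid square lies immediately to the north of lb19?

Latitude square 9; +1 → 10, wraps to 0, carry into field.
Latitude field B = 1; +1 → 2 = C.
The longitude characters are unchanged.

LC10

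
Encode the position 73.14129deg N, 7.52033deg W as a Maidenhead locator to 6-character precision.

IQ63fd

Add 180° to longitude and 90° to latitude: 172.4797, 163.1413.
Field: lon ⌊172.4797/20⌋ = 8 → I; lat ⌊163.1413/10⌋ = 16 → Q.
Square: lon ⌊12.4797/2⌋ = 6; lat ⌊3.1413/1⌋ = 3.
Subsquare: lon ⌊0.4797/0.0833333⌋ = 5 → f; lat ⌊0.1413/0.0416667⌋ = 3 → d.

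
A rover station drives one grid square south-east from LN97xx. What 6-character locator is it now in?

MN07aw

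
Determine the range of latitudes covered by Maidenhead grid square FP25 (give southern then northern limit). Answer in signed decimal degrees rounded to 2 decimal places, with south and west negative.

65.00, 66.00

Field F=5, P=15: +5·20° lon, +15·10° lat → SW at lon -80°, lat 60°.
Square 2, 5: +2·2° lon, +5·1° lat → SW at lon -76°, lat 65°.
Cell spans 2° lon × 1° lat.
south 65.00, north 66.00.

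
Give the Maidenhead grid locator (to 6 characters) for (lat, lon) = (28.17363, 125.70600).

Shift to the Maidenhead origin (180°W, 90°S): lon 305.7060, lat 118.1736.
Field: 305.7060/20 → 15 → P, 118.1736/10 → 11 → L; chars PL.
Square: 5.7060/2 → 2, 8.1736/1 → 8; chars 28.
Subsquare: 1.7060/0.0833333 → 20 → u, 0.1736/0.0416667 → 4 → e; chars ue.

PL28ue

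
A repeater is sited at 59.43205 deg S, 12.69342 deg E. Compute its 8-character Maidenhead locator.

JD60in36

Add 180° to longitude and 90° to latitude: 192.69342, 30.56795.
Field: lon ⌊192.69342/20⌋ = 9 → J; lat ⌊30.56795/10⌋ = 3 → D.
Square: lon ⌊12.69342/2⌋ = 6; lat ⌊0.56795/1⌋ = 0.
Subsquare: lon ⌊0.69342/0.0833333⌋ = 8 → i; lat ⌊0.56795/0.0416667⌋ = 13 → n.
Extended square: lon ⌊0.02675/0.00833333⌋ = 3; lat ⌊0.02628/0.00416667⌋ = 6.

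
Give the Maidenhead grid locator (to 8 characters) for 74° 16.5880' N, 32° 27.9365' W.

HQ34sg46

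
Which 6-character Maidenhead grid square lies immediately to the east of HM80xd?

Longitude subsquare x = 23; +1 → 24, wraps to 0 = a, carry into square.
Longitude square 8; +1 → 9.
The latitude characters are unchanged.

HM90ad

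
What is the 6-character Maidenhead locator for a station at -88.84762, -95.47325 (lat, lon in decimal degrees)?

Offset from 180°W / 90°S: lon 84.5268°, lat 1.1524°.
Field: lon ⌊84.5268/20⌋ = 4 → E; lat ⌊1.1524/10⌋ = 0 → A.
Square: lon ⌊4.5268/2⌋ = 2; lat ⌊1.1524/1⌋ = 1.
Subsquare: lon ⌊0.5268/0.0833333⌋ = 6 → g; lat ⌊0.1524/0.0416667⌋ = 3 → d.

EA21gd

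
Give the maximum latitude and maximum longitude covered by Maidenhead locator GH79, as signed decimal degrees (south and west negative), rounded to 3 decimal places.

Field G=6, H=7: +6·20° lon, +7·10° lat → SW at lon -60°, lat -20°.
Square 7, 9: +7·2° lon, +9·1° lat → SW at lon -46°, lat -11°.
Cell spans 2° lon × 1° lat. NE corner is SW corner plus one full cell.
latitude -10.000, longitude -44.000.

-10.000, -44.000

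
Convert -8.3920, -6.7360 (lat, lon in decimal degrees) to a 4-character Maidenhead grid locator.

II61

Add 180° to longitude and 90° to latitude: 173.26, 81.61.
Field: lon ⌊173.26/20⌋ = 8 → I; lat ⌊81.61/10⌋ = 8 → I.
Square: lon ⌊13.26/2⌋ = 6; lat ⌊1.61/1⌋ = 1.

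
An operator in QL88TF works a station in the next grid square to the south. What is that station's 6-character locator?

QL88te

Latitude subsquare f = 5; −1 → 4 = e.
The longitude characters are unchanged.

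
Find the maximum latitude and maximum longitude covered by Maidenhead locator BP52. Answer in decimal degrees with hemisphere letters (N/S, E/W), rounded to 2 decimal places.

63.00° N, 148.00° W

Field B=1, P=15: +1·20° lon, +15·10° lat → SW at lon -160°, lat 60°.
Square 5, 2: +5·2° lon, +2·1° lat → SW at lon -150°, lat 62°.
Cell spans 2° lon × 1° lat. NE corner is SW corner plus one full cell.
latitude 63.00° N, longitude 148.00° W.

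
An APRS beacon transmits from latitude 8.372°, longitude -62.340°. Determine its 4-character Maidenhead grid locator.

FJ88

Shift to the Maidenhead origin (180°W, 90°S): lon 117.66, lat 98.37.
Field: 117.66/20 → 5 → F, 98.37/10 → 9 → J; chars FJ.
Square: 17.66/2 → 8, 8.37/1 → 8; chars 88.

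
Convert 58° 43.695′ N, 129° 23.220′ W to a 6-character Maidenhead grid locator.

CO58hr

Add 180° to longitude and 90° to latitude: 50.6130, 148.7283.
Field: 50.6130/20 → 2 → C, 148.7283/10 → 14 → O; chars CO.
Square: 10.6130/2 → 5, 8.7283/1 → 8; chars 58.
Subsquare: 0.6130/0.0833333 → 7 → h, 0.7283/0.0416667 → 17 → r; chars hr.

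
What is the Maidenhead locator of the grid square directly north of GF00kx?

GF01ka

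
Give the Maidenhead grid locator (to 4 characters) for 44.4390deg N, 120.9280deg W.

CN94

Add 180° to longitude and 90° to latitude: 59.07, 134.44.
Field (20°×10°, letters A–R): 59.07/20 → 2 → C, 134.44/10 → 13 → N; chars CN.
Square (2°×1°, digits 0–9): 19.07/2 → 9, 4.44/1 → 4; chars 94.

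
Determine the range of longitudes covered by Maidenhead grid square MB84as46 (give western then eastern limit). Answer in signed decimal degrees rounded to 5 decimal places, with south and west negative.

Field M=12, B=1: +12·20° lon, +1·10° lat → SW at lon 60°, lat -80°.
Square 8, 4: +8·2° lon, +4·1° lat → SW at lon 76°, lat -76°.
Subsquare a=0, s=18: +0·0.0833333° lon, +18·0.0416667° lat → SW at lon 76°, lat -75.25°.
Extended square 4, 6: +4·0.00833333° lon, +6·0.00416667° lat → SW at lon 76.0333°, lat -75.225°.
Cell spans 0.00833333° lon × 0.00416667° lat.
west 76.03333, east 76.04167.

76.03333, 76.04167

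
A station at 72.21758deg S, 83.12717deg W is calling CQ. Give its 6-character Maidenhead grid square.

Offset from 180°W / 90°S: lon 96.8728°, lat 17.7824°.
Field: 96.8728/20 → 4 → E, 17.7824/10 → 1 → B; chars EB.
Square: 16.8728/2 → 8, 7.7824/1 → 7; chars 87.
Subsquare: 0.8728/0.0833333 → 10 → k, 0.7824/0.0416667 → 18 → s; chars ks.

EB87ks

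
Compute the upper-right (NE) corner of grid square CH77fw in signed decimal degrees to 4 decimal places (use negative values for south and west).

Field C=2, H=7: +2·20° lon, +7·10° lat → SW at lon -140°, lat -20°.
Square 7, 7: +7·2° lon, +7·1° lat → SW at lon -126°, lat -13°.
Subsquare f=5, w=22: +5·0.0833333° lon, +22·0.0416667° lat → SW at lon -125.583°, lat -12.0833°.
Cell spans 0.0833333° lon × 0.0416667° lat. NE corner is SW corner plus one full cell.
latitude -12.0417, longitude -125.5000.

-12.0417, -125.5000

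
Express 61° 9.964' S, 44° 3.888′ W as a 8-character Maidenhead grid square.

Offset from 180°W / 90°S: lon 135.93520°, lat 28.83393°.
Field: lon ⌊135.93520/20⌋ = 6 → G; lat ⌊28.83393/10⌋ = 2 → C.
Square: lon ⌊15.93520/2⌋ = 7; lat ⌊8.83393/1⌋ = 8.
Subsquare: lon ⌊1.93520/0.0833333⌋ = 23 → x; lat ⌊0.83393/0.0416667⌋ = 20 → u.
Extended square: lon ⌊0.01853/0.00833333⌋ = 2; lat ⌊0.00060/0.00416667⌋ = 0.

GC78xu20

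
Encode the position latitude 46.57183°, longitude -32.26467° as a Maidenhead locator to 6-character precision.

Offset from 180°W / 90°S: lon 147.7353°, lat 136.5718°.
Field: 147.7353/20 → 7 → H, 136.5718/10 → 13 → N; chars HN.
Square: 7.7353/2 → 3, 6.5718/1 → 6; chars 36.
Subsquare: 1.7353/0.0833333 → 20 → u, 0.5718/0.0416667 → 13 → n; chars un.

HN36un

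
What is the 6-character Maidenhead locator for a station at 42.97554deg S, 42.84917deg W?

GE87na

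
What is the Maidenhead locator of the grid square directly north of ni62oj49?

Latitude extended square 9; +1 → 10, wraps to 0, carry into subsquare.
Latitude subsquare j = 9; +1 → 10 = k.
The longitude characters are unchanged.

NI62ok40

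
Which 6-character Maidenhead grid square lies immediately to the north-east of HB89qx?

Longitude subsquare q = 16; +1 → 17 = r.
Latitude subsquare x = 23; +1 → 24, wraps to 0 = a, carry into square.
Latitude square 9; +1 → 10, wraps to 0, carry into field.
Latitude field B = 1; +1 → 2 = C.

HC80ra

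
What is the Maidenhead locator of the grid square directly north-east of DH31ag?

Longitude subsquare a = 0; +1 → 1 = b.
Latitude subsquare g = 6; +1 → 7 = h.

DH31bh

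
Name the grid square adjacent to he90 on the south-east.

ID09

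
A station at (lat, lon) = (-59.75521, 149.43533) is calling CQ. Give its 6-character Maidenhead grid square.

QD40rf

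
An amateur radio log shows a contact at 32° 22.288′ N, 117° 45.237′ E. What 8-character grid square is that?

OM82vi09

Shift to the Maidenhead origin (180°W, 90°S): lon 297.75395, lat 122.37147.
Field: 297.75395/20 → 14 → O, 122.37147/10 → 12 → M; chars OM.
Square: 17.75395/2 → 8, 2.37147/1 → 2; chars 82.
Subsquare: 1.75395/0.0833333 → 21 → v, 0.37147/0.0416667 → 8 → i; chars vi.
Extended square: 0.00395/0.00833333 → 0, 0.03813/0.00416667 → 9; chars 09.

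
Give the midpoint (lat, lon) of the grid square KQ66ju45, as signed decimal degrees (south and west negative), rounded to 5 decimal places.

76.85625, 32.78750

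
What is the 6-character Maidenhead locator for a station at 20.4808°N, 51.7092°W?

Shift to the Maidenhead origin (180°W, 90°S): lon 128.2908, lat 110.4808.
Field: 128.2908/20 → 6 → G, 110.4808/10 → 11 → L; chars GL.
Square: 8.2908/2 → 4, 0.4808/1 → 0; chars 40.
Subsquare: 0.2908/0.0833333 → 3 → d, 0.4808/0.0416667 → 11 → l; chars dl.

GL40dl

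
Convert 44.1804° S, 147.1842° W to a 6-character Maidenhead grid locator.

Offset from 180°W / 90°S: lon 32.8158°, lat 45.8196°.
Field: lon ⌊32.8158/20⌋ = 1 → B; lat ⌊45.8196/10⌋ = 4 → E.
Square: lon ⌊12.8158/2⌋ = 6; lat ⌊5.8196/1⌋ = 5.
Subsquare: lon ⌊0.8158/0.0833333⌋ = 9 → j; lat ⌊0.8196/0.0416667⌋ = 19 → t.

BE65jt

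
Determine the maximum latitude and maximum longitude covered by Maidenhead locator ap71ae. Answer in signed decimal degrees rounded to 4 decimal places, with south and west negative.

61.2083, -165.9167

Field A=0, P=15: +0·20° lon, +15·10° lat → SW at lon -180°, lat 60°.
Square 7, 1: +7·2° lon, +1·1° lat → SW at lon -166°, lat 61°.
Subsquare a=0, e=4: +0·0.0833333° lon, +4·0.0416667° lat → SW at lon -166°, lat 61.1667°.
Cell spans 0.0833333° lon × 0.0416667° lat. NE corner is SW corner plus one full cell.
latitude 61.2083, longitude -165.9167.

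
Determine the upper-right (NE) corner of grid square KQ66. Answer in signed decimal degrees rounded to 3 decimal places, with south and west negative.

77.000, 34.000

Field K=10, Q=16: +10·20° lon, +16·10° lat → SW at lon 20°, lat 70°.
Square 6, 6: +6·2° lon, +6·1° lat → SW at lon 32°, lat 76°.
Cell spans 2° lon × 1° lat. NE corner is SW corner plus one full cell.
latitude 77.000, longitude 34.000.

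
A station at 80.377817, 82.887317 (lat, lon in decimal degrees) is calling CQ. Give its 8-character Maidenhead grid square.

Offset from 180°W / 90°S: lon 262.88732°, lat 170.37782°.
Field (20°×10°, letters A–R): 262.88732/20 → 13 → N, 170.37782/10 → 17 → R; chars NR.
Square (2°×1°, digits 0–9): 2.88732/2 → 1, 0.37782/1 → 0; chars 10.
Subsquare (5′×2.5′, letters a–x): 0.88732/0.0833333 → 10 → k, 0.37782/0.0416667 → 9 → j; chars kj.
Extended square (30″×15″, digits 0–9): 0.05398/0.00833333 → 6, 0.00282/0.00416667 → 0; chars 60.

NR10kj60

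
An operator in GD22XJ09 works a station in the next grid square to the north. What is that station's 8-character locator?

Latitude extended square 9; +1 → 10, wraps to 0, carry into subsquare.
Latitude subsquare j = 9; +1 → 10 = k.
The longitude characters are unchanged.

GD22xk00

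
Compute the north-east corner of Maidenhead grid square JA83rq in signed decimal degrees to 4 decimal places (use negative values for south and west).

Field J=9, A=0: +9·20° lon, +0·10° lat → SW at lon 0°, lat -90°.
Square 8, 3: +8·2° lon, +3·1° lat → SW at lon 16°, lat -87°.
Subsquare r=17, q=16: +17·0.0833333° lon, +16·0.0416667° lat → SW at lon 17.4167°, lat -86.3333°.
Cell spans 0.0833333° lon × 0.0416667° lat. NE corner is SW corner plus one full cell.
latitude -86.2917, longitude 17.5000.

-86.2917, 17.5000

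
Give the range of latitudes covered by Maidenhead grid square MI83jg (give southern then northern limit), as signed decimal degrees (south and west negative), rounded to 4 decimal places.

-6.7500, -6.7083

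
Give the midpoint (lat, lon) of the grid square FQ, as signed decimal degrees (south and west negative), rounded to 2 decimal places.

Field F=5, Q=16: +5·20° lon, +16·10° lat → SW at lon -80°, lat 70°.
Cell spans 20° lon × 10° lat. Centre is SW corner plus half of each.
latitude 75.00, longitude -70.00.

75.00, -70.00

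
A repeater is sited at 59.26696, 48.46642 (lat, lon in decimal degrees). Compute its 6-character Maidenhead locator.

LO49fg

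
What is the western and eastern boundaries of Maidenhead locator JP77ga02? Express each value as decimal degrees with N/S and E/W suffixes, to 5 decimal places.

14.50000° E, 14.50833° E

Field J=9, P=15: +9·20° lon, +15·10° lat → SW at lon 0°, lat 60°.
Square 7, 7: +7·2° lon, +7·1° lat → SW at lon 14°, lat 67°.
Subsquare g=6, a=0: +6·0.0833333° lon, +0·0.0416667° lat → SW at lon 14.5°, lat 67°.
Extended square 0, 2: +0·0.00833333° lon, +2·0.00416667° lat → SW at lon 14.5°, lat 67.0083°.
Cell spans 0.00833333° lon × 0.00416667° lat.
west 14.50000° E, east 14.50833° E.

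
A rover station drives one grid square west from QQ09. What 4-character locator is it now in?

Longitude square 0; −1 → -1, wraps to 9, carry into field.
Longitude field Q = 16; −1 → 15 = P.
The latitude characters are unchanged.

PQ99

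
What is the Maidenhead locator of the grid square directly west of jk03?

Longitude square 0; −1 → -1, wraps to 9, carry into field.
Longitude field J = 9; −1 → 8 = I.
The latitude characters are unchanged.

IK93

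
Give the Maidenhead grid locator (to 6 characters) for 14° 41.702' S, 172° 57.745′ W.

AH35mh

Offset from 180°W / 90°S: lon 7.0376°, lat 75.3050°.
Field: lon ⌊7.0376/20⌋ = 0 → A; lat ⌊75.3050/10⌋ = 7 → H.
Square: lon ⌊7.0376/2⌋ = 3; lat ⌊5.3050/1⌋ = 5.
Subsquare: lon ⌊1.0376/0.0833333⌋ = 12 → m; lat ⌊0.3050/0.0416667⌋ = 7 → h.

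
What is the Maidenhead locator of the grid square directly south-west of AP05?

RP94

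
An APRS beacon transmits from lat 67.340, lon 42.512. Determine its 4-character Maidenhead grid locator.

LP17

Offset from 180°W / 90°S: lon 222.51°, lat 157.34°.
Field: 222.51/20 → 11 → L, 157.34/10 → 15 → P; chars LP.
Square: 2.51/2 → 1, 7.34/1 → 7; chars 17.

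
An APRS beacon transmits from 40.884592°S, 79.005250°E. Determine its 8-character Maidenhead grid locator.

ME99mc07

Shift to the Maidenhead origin (180°W, 90°S): lon 259.00525, lat 49.11541.
Field (20°×10°, letters A–R): 259.00525/20 → 12 → M, 49.11541/10 → 4 → E; chars ME.
Square (2°×1°, digits 0–9): 19.00525/2 → 9, 9.11541/1 → 9; chars 99.
Subsquare (5′×2.5′, letters a–x): 1.00525/0.0833333 → 12 → m, 0.11541/0.0416667 → 2 → c; chars mc.
Extended square (30″×15″, digits 0–9): 0.00525/0.00833333 → 0, 0.03207/0.00416667 → 7; chars 07.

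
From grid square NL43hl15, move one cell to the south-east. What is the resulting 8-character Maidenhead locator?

NL43hl24

Longitude extended square 1; +1 → 2.
Latitude extended square 5; −1 → 4.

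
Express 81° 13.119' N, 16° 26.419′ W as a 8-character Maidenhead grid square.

IR11sf72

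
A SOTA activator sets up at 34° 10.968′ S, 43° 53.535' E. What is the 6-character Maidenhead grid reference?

LF15wt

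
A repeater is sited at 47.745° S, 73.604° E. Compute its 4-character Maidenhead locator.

ME62

Offset from 180°W / 90°S: lon 253.60°, lat 42.26°.
Field: 253.60/20 → 12 → M, 42.26/10 → 4 → E; chars ME.
Square: 13.60/2 → 6, 2.26/1 → 2; chars 62.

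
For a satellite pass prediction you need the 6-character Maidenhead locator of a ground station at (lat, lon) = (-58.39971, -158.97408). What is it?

Offset from 180°W / 90°S: lon 21.0259°, lat 31.6003°.
Field (20°×10°, letters A–R): 21.0259/20 → 1 → B, 31.6003/10 → 3 → D; chars BD.
Square (2°×1°, digits 0–9): 1.0259/2 → 0, 1.6003/1 → 1; chars 01.
Subsquare (5′×2.5′, letters a–x): 1.0259/0.0833333 → 12 → m, 0.6003/0.0416667 → 14 → o; chars mo.

BD01mo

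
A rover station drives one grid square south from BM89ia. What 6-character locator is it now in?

BM88ix

Latitude subsquare a = 0; −1 → -1, wraps to 23 = x, carry into square.
Latitude square 9; −1 → 8.
The longitude characters are unchanged.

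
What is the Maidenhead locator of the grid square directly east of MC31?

MC41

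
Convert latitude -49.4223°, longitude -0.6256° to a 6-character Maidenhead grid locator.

IE90qn

Shift to the Maidenhead origin (180°W, 90°S): lon 179.3744, lat 40.5777.
Field: 179.3744/20 → 8 → I, 40.5777/10 → 4 → E; chars IE.
Square: 19.3744/2 → 9, 0.5777/1 → 0; chars 90.
Subsquare: 1.3744/0.0833333 → 16 → q, 0.5777/0.0416667 → 13 → n; chars qn.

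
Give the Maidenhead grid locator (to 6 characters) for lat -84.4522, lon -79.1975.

Add 180° to longitude and 90° to latitude: 100.8025, 5.5478.
Field: 100.8025/20 → 5 → F, 5.5478/10 → 0 → A; chars FA.
Square: 0.8025/2 → 0, 5.5478/1 → 5; chars 05.
Subsquare: 0.8025/0.0833333 → 9 → j, 0.5478/0.0416667 → 13 → n; chars jn.

FA05jn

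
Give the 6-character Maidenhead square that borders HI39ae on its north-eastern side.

HI39bf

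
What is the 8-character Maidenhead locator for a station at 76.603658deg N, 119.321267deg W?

Offset from 180°W / 90°S: lon 60.67873°, lat 166.60366°.
Field: lon ⌊60.67873/20⌋ = 3 → D; lat ⌊166.60366/10⌋ = 16 → Q.
Square: lon ⌊0.67873/2⌋ = 0; lat ⌊6.60366/1⌋ = 6.
Subsquare: lon ⌊0.67873/0.0833333⌋ = 8 → i; lat ⌊0.60366/0.0416667⌋ = 14 → o.
Extended square: lon ⌊0.01207/0.00833333⌋ = 1; lat ⌊0.02032/0.00416667⌋ = 4.

DQ06io14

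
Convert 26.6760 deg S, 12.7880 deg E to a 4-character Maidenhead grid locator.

Shift to the Maidenhead origin (180°W, 90°S): lon 192.79, lat 63.32.
Field: lon ⌊192.79/20⌋ = 9 → J; lat ⌊63.32/10⌋ = 6 → G.
Square: lon ⌊12.79/2⌋ = 6; lat ⌊3.32/1⌋ = 3.

JG63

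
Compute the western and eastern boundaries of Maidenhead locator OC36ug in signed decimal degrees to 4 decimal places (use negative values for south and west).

107.6667, 107.7500

Field O=14, C=2: +14·20° lon, +2·10° lat → SW at lon 100°, lat -70°.
Square 3, 6: +3·2° lon, +6·1° lat → SW at lon 106°, lat -64°.
Subsquare u=20, g=6: +20·0.0833333° lon, +6·0.0416667° lat → SW at lon 107.667°, lat -63.75°.
Cell spans 0.0833333° lon × 0.0416667° lat.
west 107.6667, east 107.7500.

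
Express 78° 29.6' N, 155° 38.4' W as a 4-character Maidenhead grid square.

BQ28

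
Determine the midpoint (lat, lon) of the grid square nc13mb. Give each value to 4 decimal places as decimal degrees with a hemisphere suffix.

Field N=13, C=2: +13·20° lon, +2·10° lat → SW at lon 80°, lat -70°.
Square 1, 3: +1·2° lon, +3·1° lat → SW at lon 82°, lat -67°.
Subsquare m=12, b=1: +12·0.0833333° lon, +1·0.0416667° lat → SW at lon 83°, lat -66.9583°.
Cell spans 0.0833333° lon × 0.0416667° lat. Centre is SW corner plus half of each.
latitude 66.9375° S, longitude 83.0417° E.

66.9375° S, 83.0417° E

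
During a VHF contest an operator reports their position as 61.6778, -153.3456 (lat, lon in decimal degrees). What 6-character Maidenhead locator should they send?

BP31hq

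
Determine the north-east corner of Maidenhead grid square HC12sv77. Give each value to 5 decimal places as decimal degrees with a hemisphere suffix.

Field H=7, C=2: +7·20° lon, +2·10° lat → SW at lon -40°, lat -70°.
Square 1, 2: +1·2° lon, +2·1° lat → SW at lon -38°, lat -68°.
Subsquare s=18, v=21: +18·0.0833333° lon, +21·0.0416667° lat → SW at lon -36.5°, lat -67.125°.
Extended square 7, 7: +7·0.00833333° lon, +7·0.00416667° lat → SW at lon -36.4417°, lat -67.0958°.
Cell spans 0.00833333° lon × 0.00416667° lat. NE corner is SW corner plus one full cell.
latitude 67.09167° S, longitude 36.43333° W.

67.09167° S, 36.43333° W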